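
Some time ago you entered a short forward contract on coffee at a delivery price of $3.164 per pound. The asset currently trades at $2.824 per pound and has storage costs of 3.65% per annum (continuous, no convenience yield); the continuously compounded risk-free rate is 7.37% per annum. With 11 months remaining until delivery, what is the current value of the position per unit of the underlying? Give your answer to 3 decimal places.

Current fair forward for the remaining 11 months: F = S·e^((r + u)·T), (r + u) = 0.0737 + 0.0365 = 0.1102
F = 2.824 · e^(0.1102 × 11/12) = 2.824 × 1.106295 = 3.1242
Value of long forward = (F − K)·e^(−rT) = (3.1242 − 3.164) · e^(−0.0737·11/12)
= -0.0398 × 0.934673 = -0.037
Short position value = −(long value) = $0.037

$0.037 per pound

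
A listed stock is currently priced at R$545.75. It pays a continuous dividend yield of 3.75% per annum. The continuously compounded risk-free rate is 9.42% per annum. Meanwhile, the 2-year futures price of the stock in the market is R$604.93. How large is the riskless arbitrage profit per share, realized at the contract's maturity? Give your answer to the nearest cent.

R$6.35 per share

Fair futures: F* = S·e^(carry·T), with carry = (r − q) = 0.0942 − 0.0375 = 0.0567
F* = 545.75 · e^(0.0567 × 2) = 545.75 · e^0.113400 = 545.75 × 1.120080 = R$611.2837
Market R$604.93 < fair R$611.2837: forward underpriced → reverse cash-and-carry (short spot, go long the forward).
At maturity, profit = |F_mkt − F*| = |604.93 − 611.2837| = R$6.35 per share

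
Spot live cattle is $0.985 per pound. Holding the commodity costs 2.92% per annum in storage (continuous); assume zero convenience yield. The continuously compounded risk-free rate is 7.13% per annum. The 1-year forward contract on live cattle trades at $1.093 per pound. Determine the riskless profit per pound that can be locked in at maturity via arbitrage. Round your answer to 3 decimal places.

Fair forward: F* = S·e^(carry·T), with carry = (r + u) = 0.0713 + 0.0292 = 0.1005
F* = 0.985 · e^(0.1005 × 1) = 0.985 · e^0.100500 = 0.985 × 1.105724 = $1.0891
Market $1.093 > fair $1.0891: forward overpriced → cash-and-carry (buy spot, short the forward).
At maturity, profit = |F_mkt − F*| = |1.093 − 1.0891| = $0.004 per pound

$0.004 per pound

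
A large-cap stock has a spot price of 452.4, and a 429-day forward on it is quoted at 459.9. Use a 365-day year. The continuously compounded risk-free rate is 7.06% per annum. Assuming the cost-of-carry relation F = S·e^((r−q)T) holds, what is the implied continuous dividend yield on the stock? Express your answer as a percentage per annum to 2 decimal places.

5.66%

From F = S·e^((r−q)T): (r − q) = ln(F/S)/T
ln(459.9/452.4) = ln(1.016578) = 0.016442
(r − q) = 0.016442 / (429/365) = 0.013989
q = r − ln(F/S)/T = 0.0706 − 0.013989 = 0.056611
q = 5.66%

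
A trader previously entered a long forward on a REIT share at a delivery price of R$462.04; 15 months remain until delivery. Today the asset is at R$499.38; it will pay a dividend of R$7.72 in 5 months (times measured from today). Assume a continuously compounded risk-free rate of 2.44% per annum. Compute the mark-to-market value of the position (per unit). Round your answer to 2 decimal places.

R$43.58

PV(remaining dividends) I = 7.72·e^(−0.0244·5/12) = 7.6419
Current forward F = (S − I)·e^(rT) = (499.38 − 7.6419)·e^(0.0244·15/12) = 491.7381 × 1.030970 = 506.9672
Value (long) = (F − K)·e^(−rT) = (506.9672 − 462.04) × 0.969960 = 43.5776
Value = R$43.58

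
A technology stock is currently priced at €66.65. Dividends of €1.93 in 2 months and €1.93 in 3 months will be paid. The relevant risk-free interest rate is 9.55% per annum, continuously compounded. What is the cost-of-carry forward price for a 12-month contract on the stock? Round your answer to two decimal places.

PV(dividends) I = 1.93·e^(−0.0955·2/12) + 1.93·e^(−0.0955·3/12)
I = 1.8995 + 1.8845 = 3.7840
F = (S − I)·e^(rT) = (66.65 − 3.7840) · e^(0.0955·12/12)
= 62.8660 · e^0.095500 = 62.8660 × 1.100209 = €69.17

€69.17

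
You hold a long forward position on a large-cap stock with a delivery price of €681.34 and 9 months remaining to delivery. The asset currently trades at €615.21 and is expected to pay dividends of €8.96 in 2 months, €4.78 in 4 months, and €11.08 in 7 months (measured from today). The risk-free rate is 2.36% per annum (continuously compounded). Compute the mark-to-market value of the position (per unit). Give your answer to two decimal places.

-€78.77

PV(remaining dividends) I = 8.96·e^(−0.0236·2/12) + 4.78·e^(−0.0236·4/12) + 11.08·e^(−0.0236·7/12) = 24.5959
Current forward F = (S − I)·e^(rT) = (615.21 − 24.5959)·e^(0.0236·9/12) = 590.6141 × 1.017858 = 601.1613
Value (long) = (F − K)·e^(−rT) = (601.1613 − 681.34) × 0.982456 = -78.7720
Value = -€78.77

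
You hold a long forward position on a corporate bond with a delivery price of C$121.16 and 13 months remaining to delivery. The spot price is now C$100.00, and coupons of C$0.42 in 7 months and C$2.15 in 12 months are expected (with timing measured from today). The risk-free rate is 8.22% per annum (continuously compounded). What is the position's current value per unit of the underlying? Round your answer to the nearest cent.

PV(remaining coupons) I = 0.42·e^(−0.0822·7/12) + 2.15·e^(−0.0822·12/12) = 2.3807
Current forward F = (S − I)·e^(rT) = (100.00 − 2.3807)·e^(0.0822·13/12) = 97.6193 × 1.093135 = 106.7111
Value (long) = (F − K)·e^(−rT) = (106.7111 − 121.16) × 0.914800 = -13.2179
Value = -C$13.22

-C$13.22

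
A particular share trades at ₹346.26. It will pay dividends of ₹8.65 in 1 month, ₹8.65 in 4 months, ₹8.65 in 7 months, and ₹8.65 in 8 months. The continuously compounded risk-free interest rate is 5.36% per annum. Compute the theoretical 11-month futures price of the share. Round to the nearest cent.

₹328.16

PV(dividends) I = 8.65·e^(−0.0536·1/12) + 8.65·e^(−0.0536·4/12) + 8.65·e^(−0.0536·7/12) + 8.65·e^(−0.0536·8/12)
I = 8.6114 + 8.4968 + 8.3837 + 8.3464 = 33.8383
F = (S − I)·e^(rT) = (346.26 − 33.8383) · e^(0.0536·11/12)
= 312.4217 · e^0.049133 = 312.4217 × 1.050360 = ₹328.16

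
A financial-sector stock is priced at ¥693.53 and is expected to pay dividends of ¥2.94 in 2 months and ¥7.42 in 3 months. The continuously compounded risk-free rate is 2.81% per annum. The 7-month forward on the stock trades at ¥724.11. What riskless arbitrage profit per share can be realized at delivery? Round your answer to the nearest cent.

PV(dividends) I = 2.94·e^(−0.0281·2/12) + 7.42·e^(−0.0281·3/12) = 10.2943
Fair forward F* = (S − I)·e^(rT) = (693.53 − 10.2943)·e^0.016392 = 683.2357 × 1.016527 = 694.5275
Market ¥724.11 > fair 694.5275: forward overpriced → cash-and-carry (borrow at r, buy the stock and collect the dividends, short the forward).
Profit at T = |F_mkt − F*| = |724.11 − 694.5275| = ¥29.58 per share

¥29.58 per share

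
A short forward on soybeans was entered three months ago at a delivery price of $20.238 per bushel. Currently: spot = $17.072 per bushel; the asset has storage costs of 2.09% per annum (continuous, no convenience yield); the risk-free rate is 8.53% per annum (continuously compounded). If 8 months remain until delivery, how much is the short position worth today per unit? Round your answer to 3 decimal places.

Current fair forward for the remaining 8 months: F = S·e^((r + u)·T), (r + u) = 0.0853 + 0.0209 = 0.1062
F = 17.072 · e^(0.1062 × 8/12) = 17.072 × 1.073367 = 18.3245
Value of long forward = (F − K)·e^(−rT) = (18.3245 − 20.238) · e^(−0.0853·8/12)
= -1.9135 × 0.944720 = -1.808
Short position value = −(long value) = $1.808

$1.808 per bushel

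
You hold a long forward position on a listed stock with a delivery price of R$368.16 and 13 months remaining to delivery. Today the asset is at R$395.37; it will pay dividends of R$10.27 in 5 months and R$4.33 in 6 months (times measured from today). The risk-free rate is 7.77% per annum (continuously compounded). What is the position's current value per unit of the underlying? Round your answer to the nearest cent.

R$42.82

PV(remaining dividends) I = 10.27·e^(−0.0777·5/12) + 4.33·e^(−0.0777·6/12) = 14.1078
Current forward F = (S − I)·e^(rT) = (395.37 − 14.1078)·e^(0.0777·13/12) = 381.2622 × 1.087819 = 414.7443
Value (long) = (F − K)·e^(−rT) = (414.7443 − 368.16) × 0.919270 = 42.8235
Value = R$42.82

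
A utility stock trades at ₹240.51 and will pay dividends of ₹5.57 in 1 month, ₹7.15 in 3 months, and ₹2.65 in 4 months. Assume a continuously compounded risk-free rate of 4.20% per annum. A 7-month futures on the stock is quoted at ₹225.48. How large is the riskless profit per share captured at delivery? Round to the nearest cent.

PV(dividends) I = 5.57·e^(−0.0420·1/12) + 7.15·e^(−0.0420·3/12) + 2.65·e^(−0.0420·4/12) = 15.2390
Fair futures F* = (S − I)·e^(rT) = (240.51 − 15.2390)·e^0.024500 = 225.2710 × 1.024803 = 230.8584
Market ₹225.48 < fair 230.8584: forward underpriced → reverse cash-and-carry (short the stock, invest proceeds at r, pay the dividends, go long the forward).
Profit at T = |F_mkt − F*| = |225.48 − 230.8584| = ₹5.38 per share

₹5.38 per share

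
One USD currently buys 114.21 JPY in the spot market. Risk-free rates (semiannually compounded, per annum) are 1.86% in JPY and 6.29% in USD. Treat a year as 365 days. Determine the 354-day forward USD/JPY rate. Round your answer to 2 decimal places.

109.50

By covered interest parity, F = S · (1+r_JPY/2)^(2T) / (1+r_USD/2)^(2T)
= 114.21 × 1.018118 / 1.061905 = 114.21 × 0.958766
F = 109.50 JPY per USD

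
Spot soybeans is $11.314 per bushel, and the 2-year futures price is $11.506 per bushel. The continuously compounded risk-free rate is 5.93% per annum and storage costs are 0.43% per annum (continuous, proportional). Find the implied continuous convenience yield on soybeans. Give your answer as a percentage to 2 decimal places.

F = S·e^((r+u−y)T) ⇒ (r+u−y) = ln(F/S)/T
ln(11.506/11.314) = 0.016828; /T ⇒ 0.008414
y = r + u − ln(F/S)/T = 0.0593 + 0.0043 − 0.008414 = 0.055186
y = 5.52%

5.52%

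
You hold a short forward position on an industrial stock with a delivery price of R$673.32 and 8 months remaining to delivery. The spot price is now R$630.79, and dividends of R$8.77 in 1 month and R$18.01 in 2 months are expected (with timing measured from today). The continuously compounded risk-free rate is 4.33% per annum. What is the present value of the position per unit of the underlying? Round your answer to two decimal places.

PV(remaining dividends) I = 8.77·e^(−0.0433·1/12) + 18.01·e^(−0.0433·2/12) = 26.6189
Current forward F = (S − I)·e^(rT) = (630.79 − 26.6189)·e^(0.0433·8/12) = 604.1711 × 1.029287 = 621.8655
Value (long) = (F − K)·e^(−rT) = (621.8655 − 673.32) × 0.971546 = -49.9904
Short position value = −(long value) = R$49.99

R$49.99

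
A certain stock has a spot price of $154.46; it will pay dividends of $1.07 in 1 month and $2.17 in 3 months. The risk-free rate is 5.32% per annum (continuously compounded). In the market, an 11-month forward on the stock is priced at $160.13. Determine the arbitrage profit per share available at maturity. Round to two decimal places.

PV(dividends) I = 1.07·e^(−0.0532·1/12) + 2.17·e^(−0.0532·3/12) = 3.2066
Fair forward F* = (S − I)·e^(rT) = (154.46 − 3.2066)·e^0.048767 = 151.2534 × 1.049976 = 158.8124
Market $160.13 > fair 158.8124: forward overpriced → cash-and-carry (borrow at r, buy the stock and collect the dividends, short the forward).
Profit at T = |F_mkt − F*| = |160.13 − 158.8124| = $1.32 per share

$1.32 per share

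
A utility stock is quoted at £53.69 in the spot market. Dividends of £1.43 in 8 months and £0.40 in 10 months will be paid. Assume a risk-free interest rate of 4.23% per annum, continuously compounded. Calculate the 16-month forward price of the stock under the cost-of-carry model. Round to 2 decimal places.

PV(dividends) I = 1.43·e^(−0.0423·8/12) + 0.40·e^(−0.0423·10/12)
I = 1.3902 + 0.3861 = 1.7763
F = (S − I)·e^(rT) = (53.69 − 1.7763) · e^(0.0423·16/12)
= 51.9137 · e^0.056400 = 51.9137 × 1.058021 = £54.93

£54.93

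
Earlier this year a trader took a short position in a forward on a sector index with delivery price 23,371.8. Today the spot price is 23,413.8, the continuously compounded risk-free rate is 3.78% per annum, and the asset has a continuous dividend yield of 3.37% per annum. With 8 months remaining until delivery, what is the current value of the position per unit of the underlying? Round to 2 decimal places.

-103.45

Current fair forward for the remaining 8 months: F = S·e^((r − q)·T), (r − q) = 0.0378 − 0.0337 = 0.0041
F = 23413.8 · e^(0.0041 × 8/12) = 23413.8 × 1.00273707 = 23477.8852
Value of long forward = (F − K)·e^(−rT) = (23477.8852 − 23371.8) · e^(−0.0378·8/12)
= 106.0852 × 0.97511487 = 103.45
Short position value = −(long value) = -103.45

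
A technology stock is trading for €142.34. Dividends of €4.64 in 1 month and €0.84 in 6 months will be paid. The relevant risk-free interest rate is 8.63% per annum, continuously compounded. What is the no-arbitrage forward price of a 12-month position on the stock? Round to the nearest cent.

€149.27

PV(dividends) I = 4.64·e^(−0.0863·1/12) + 0.84·e^(−0.0863·6/12)
I = 4.6068 + 0.8045 = 5.4113
F = (S − I)·e^(rT) = (142.34 − 5.4113) · e^(0.0863·12/12)
= 136.9287 · e^0.086300 = 136.9287 × 1.090133 = €149.27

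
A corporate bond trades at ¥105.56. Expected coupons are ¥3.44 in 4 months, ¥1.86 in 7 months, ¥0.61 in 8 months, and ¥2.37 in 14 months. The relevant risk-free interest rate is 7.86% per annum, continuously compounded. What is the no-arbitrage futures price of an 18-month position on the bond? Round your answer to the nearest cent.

PV(coupons) I = 3.44·e^(−0.0786·4/12) + 1.86·e^(−0.0786·7/12) + 0.61·e^(−0.0786·8/12) + 2.37·e^(−0.0786·14/12)
I = 3.3510 + 1.7766 + 0.5789 + 2.1623 = 7.8688
F = (S − I)·e^(rT) = (105.56 − 7.8688) · e^(0.0786·18/12)
= 97.6912 · e^0.117900 = 97.6912 × 1.125132 = ¥109.92

¥109.92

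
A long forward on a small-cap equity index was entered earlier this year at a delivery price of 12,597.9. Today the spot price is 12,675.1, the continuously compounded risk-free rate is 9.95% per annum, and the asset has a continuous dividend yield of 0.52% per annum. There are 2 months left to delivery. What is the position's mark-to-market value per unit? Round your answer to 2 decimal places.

273.41

Current fair forward for the remaining 2 months: F = S·e^((r − q)·T), (r − q) = 0.0995 − 0.0052 = 0.0943
F = 12675.1 · e^(0.0943 × 2/12) = 12675.1 × 1.01584082 = 12875.8840
Value of long forward = (F − K)·e^(−rT) = (12875.8840 − 12597.9) · e^(−0.0995·2/12)
= 277.9840 × 0.98355341 = 273.41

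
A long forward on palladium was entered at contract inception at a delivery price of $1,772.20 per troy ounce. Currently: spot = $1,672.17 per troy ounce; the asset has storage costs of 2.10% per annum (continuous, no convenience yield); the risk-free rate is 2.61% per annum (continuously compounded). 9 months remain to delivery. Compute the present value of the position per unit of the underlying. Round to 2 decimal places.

Current fair forward for the remaining 9 months: F = S·e^((r + u)·T), (r + u) = 0.0261 + 0.0210 = 0.0471
F = 1672.17 · e^(0.0471 × 9/12) = 1672.17 × 1.03595634 = 1732.2951
Value of long forward = (F − K)·e^(−rT) = (1732.2951 − 1772.20) · e^(−0.0261·9/12)
= -39.9049 × 0.98061535 = -39.13

-$39.13 per troy ounce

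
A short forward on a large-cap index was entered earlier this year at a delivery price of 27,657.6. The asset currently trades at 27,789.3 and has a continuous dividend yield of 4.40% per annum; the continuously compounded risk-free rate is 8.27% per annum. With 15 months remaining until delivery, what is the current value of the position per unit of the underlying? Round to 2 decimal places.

-1360.85

Current fair forward for the remaining 15 months: F = S·e^((r − q)·T), (r − q) = 0.0827 − 0.0440 = 0.0387
F = 27789.3 · e^(0.0387 × 15/12) = 27789.3 × 1.04956417 = 29166.6536
Value of long forward = (F − K)·e^(−rT) = (29166.6536 − 27657.6) · e^(−0.0827·15/12)
= 1509.0536 × 0.90178874 = 1360.85
Short position value = −(long value) = -1360.85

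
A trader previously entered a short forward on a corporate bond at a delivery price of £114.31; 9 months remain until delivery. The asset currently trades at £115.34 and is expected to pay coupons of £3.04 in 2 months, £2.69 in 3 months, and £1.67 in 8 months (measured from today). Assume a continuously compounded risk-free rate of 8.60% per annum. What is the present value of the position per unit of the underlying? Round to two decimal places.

-£0.96

PV(remaining coupons) I = 3.04·e^(−0.0860·2/12) + 2.69·e^(−0.0860·3/12) + 1.67·e^(−0.0860·8/12) = 7.2065
Current forward F = (S − I)·e^(rT) = (115.34 − 7.2065)·e^(0.0860·9/12) = 108.1335 × 1.066626 = 115.3380
Value (long) = (F − K)·e^(−rT) = (115.3380 − 114.31) × 0.937536 = 0.9638
Short position value = −(long value) = -£0.96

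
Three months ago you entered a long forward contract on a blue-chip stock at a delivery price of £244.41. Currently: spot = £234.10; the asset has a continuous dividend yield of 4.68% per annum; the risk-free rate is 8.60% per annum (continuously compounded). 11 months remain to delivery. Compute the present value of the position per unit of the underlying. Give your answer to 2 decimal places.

Current fair forward for the remaining 11 months: F = S·e^((r − q)·T), (r − q) = 0.0860 − 0.0468 = 0.0392
F = 234.10 · e^(0.0392 × 11/12) = 234.10 × 1.036587 = 242.6650
Value of long forward = (F − K)·e^(−rT) = (242.6650 − 244.41) · e^(−0.0860·11/12)
= -1.7450 × 0.924194 = -1.61

-£1.61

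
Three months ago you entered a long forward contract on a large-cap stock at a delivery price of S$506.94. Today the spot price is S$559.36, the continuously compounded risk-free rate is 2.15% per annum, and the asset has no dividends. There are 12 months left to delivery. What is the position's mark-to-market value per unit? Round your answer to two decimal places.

S$63.20

Current fair forward for the remaining 12 months: F = S·e^(r·T), r = 0.0215
F = 559.36 · e^(0.0215 × 12/12) = 559.36 × 1.021733 = 571.5166
Value of long forward = (F − K)·e^(−rT) = (571.5166 − 506.94) · e^(−0.0215·12/12)
= 64.5766 × 0.978729 = 63.20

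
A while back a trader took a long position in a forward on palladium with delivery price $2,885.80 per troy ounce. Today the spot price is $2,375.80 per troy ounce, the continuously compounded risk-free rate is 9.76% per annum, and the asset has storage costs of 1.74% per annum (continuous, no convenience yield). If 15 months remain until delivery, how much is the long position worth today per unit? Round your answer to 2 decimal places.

Current fair forward for the remaining 15 months: F = S·e^((r + u)·T), (r + u) = 0.0976 + 0.0174 = 0.1150
F = 2375.80 · e^(0.1150 × 15/12) = 2375.80 × 1.15459542 = 2743.0878
Value of long forward = (F − K)·e^(−rT) = (2743.0878 − 2885.80) · e^(−0.0976·15/12)
= -142.7122 × 0.88514837 = -126.32

-$126.32 per troy ounce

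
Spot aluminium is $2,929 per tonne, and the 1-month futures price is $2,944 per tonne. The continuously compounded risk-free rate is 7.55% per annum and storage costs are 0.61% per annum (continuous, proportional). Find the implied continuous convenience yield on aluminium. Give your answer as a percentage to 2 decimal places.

2.03%

F = S·e^((r+u−y)T) ⇒ (r+u−y) = ln(F/S)/T
ln(2944/2929) = 0.005108; /T ⇒ 0.061296
y = r + u − ln(F/S)/T = 0.0755 + 0.0061 − 0.061296 = 0.020304
y = 2.03%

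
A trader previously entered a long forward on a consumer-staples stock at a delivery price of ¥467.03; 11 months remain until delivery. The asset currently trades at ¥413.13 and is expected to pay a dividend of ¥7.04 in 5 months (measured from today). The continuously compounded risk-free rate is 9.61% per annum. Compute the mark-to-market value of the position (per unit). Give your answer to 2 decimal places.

PV(remaining dividends) I = 7.04·e^(−0.0961·5/12) = 6.7637
Current forward F = (S − I)·e^(rT) = (413.13 − 6.7637)·e^(0.0961·11/12) = 406.3663 × 1.092088 = 443.7878
Value (long) = (F − K)·e^(−rT) = (443.7878 − 467.03) × 0.915677 = -21.2823
Value = -¥21.28

-¥21.28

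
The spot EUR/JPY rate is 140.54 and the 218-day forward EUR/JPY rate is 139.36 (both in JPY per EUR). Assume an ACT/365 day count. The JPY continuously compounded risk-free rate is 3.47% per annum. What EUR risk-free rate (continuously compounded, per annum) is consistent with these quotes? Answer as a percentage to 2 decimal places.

4.88%

F = S·e^((r_JPY − r_EUR)T) ⇒ r_EUR = r_JPY − ln(F/S)/T
ln(139.36/140.54) = -0.008432; /(218/365) = -0.014118
r_EUR = 0.0347 + 0.014118 = 0.048818
r_EUR = 4.88%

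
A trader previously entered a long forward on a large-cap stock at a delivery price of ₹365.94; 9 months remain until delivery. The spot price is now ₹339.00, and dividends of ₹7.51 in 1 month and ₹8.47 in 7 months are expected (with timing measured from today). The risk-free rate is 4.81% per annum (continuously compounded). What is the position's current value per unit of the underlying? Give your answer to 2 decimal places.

-₹29.69

PV(remaining dividends) I = 7.51·e^(−0.0481·1/12) + 8.47·e^(−0.0481·7/12) = 15.7156
Current forward F = (S − I)·e^(rT) = (339.00 − 15.7156)·e^(0.0481·9/12) = 323.2844 × 1.036734 = 335.1599
Value (long) = (F − K)·e^(−rT) = (335.1599 − 365.94) × 0.964568 = -29.6895
Value = -₹29.69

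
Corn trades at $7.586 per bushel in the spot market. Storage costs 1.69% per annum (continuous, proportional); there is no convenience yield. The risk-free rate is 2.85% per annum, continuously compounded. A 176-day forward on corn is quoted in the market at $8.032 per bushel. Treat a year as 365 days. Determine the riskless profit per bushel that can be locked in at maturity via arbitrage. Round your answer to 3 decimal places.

$0.278 per bushel

Fair forward: F* = S·e^(carry·T), with carry = (r + u) = 0.0285 + 0.0169 = 0.0454
F* = 7.586 · e^(0.0454 × 176/365) = 7.586 · e^0.021892 = 7.586 × 1.022133 = $7.7539
Market $8.032 > fair $7.7539: forward overpriced → cash-and-carry (buy spot, short the forward).
At maturity, profit = |F_mkt − F*| = |8.032 − 7.7539| = $0.278 per bushel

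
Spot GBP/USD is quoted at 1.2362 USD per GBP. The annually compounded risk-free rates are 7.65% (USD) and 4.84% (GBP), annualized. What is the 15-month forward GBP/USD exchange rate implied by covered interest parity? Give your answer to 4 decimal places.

1.2778

By covered interest parity, F = S · (1+r_USD)^T / (1+r_GBP)^T
= 1.2362 × 1.096522 / 1.060862 = 1.2362 × 1.033614
F = 1.2778 USD per GBP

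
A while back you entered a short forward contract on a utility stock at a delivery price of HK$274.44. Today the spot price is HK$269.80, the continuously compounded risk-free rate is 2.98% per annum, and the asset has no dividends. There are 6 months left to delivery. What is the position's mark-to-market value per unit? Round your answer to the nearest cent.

Current fair forward for the remaining 6 months: F = S·e^(r·T), r = 0.0298
F = 269.80 · e^(0.0298 × 6/12) = 269.80 × 1.015012 = 273.8502
Value of long forward = (F − K)·e^(−rT) = (273.8502 − 274.44) · e^(−0.0298·6/12)
= -0.5898 × 0.985210 = -0.58
Short position value = −(long value) = HK$0.58

HK$0.58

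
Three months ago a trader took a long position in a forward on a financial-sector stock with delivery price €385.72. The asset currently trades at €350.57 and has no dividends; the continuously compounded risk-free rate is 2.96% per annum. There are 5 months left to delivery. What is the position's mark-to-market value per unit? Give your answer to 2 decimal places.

-€30.42

Current fair forward for the remaining 5 months: F = S·e^(r·T), r = 0.0296
F = 350.57 · e^(0.0296 × 5/12) = 350.57 × 1.012410 = 354.9206
Value of long forward = (F − K)·e^(−rT) = (354.9206 − 385.72) · e^(−0.0296·5/12)
= -30.7994 × 0.987742 = -30.42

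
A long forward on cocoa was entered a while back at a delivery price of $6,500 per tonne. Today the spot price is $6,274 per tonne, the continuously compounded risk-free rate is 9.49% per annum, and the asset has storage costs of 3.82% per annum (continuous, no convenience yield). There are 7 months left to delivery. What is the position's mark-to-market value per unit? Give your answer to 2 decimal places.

Current fair forward for the remaining 7 months: F = S·e^((r + u)·T), (r + u) = 0.0949 + 0.0382 = 0.1331
F = 6274 · e^(0.1331 × 7/12) = 6274 × 1.08073533 = 6780.5335
Value of long forward = (F − K)·e^(−rT) = (6780.5335 − 6500) · e^(−0.0949·7/12)
= 280.5335 × 0.94614605 = 265.43

$265.43 per tonne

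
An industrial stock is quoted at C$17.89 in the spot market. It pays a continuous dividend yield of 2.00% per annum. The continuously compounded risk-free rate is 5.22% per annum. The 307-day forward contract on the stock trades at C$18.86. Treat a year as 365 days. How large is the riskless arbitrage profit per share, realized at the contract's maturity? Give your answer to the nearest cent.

Fair forward: F* = S·e^(carry·T), with carry = (r − q) = 0.0522 − 0.0200 = 0.0322
F* = 17.89 · e^(0.0322 × 307/365) = 17.89 · e^0.027083 = 17.89 × 1.027453 = C$18.3811
Market C$18.86 > fair C$18.3811: forward overpriced → cash-and-carry (buy spot, short the forward).
At maturity, profit = |F_mkt − F*| = |18.86 − 18.3811| = C$0.48 per share

C$0.48 per share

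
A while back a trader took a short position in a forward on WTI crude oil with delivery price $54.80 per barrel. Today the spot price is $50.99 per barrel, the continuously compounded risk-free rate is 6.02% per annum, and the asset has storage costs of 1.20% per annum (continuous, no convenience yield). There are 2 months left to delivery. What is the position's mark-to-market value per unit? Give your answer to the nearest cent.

Current fair forward for the remaining 2 months: F = S·e^((r + u)·T), (r + u) = 0.0602 + 0.0120 = 0.0722
F = 50.99 · e^(0.0722 × 2/12) = 50.99 × 1.012106 = 51.6073
Value of long forward = (F − K)·e^(−rT) = (51.6073 − 54.80) · e^(−0.0602·2/12)
= -3.1927 × 0.990017 = -3.16
Short position value = −(long value) = $3.16

$3.16 per barrel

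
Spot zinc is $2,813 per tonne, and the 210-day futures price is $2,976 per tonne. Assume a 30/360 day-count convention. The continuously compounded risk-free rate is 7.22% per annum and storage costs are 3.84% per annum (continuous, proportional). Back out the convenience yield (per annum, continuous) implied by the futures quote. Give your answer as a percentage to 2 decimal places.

1.40%

F = S·e^((r+u−y)T) ⇒ (r+u−y) = ln(F/S)/T
ln(2976/2813) = 0.056329; /T ⇒ 0.096564
y = r + u − ln(F/S)/T = 0.0722 + 0.0384 − 0.096564 = 0.014036
y = 1.40%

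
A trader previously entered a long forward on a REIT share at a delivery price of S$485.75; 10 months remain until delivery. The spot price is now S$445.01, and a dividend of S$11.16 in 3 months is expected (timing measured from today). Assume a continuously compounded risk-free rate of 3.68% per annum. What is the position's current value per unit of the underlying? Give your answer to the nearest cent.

-S$37.13

PV(remaining dividends) I = 11.16·e^(−0.0368·3/12) = 11.0578
Current forward F = (S − I)·e^(rT) = (445.01 − 11.0578)·e^(0.0368·10/12) = 433.9522 × 1.031142 = 447.4663
Value (long) = (F − K)·e^(−rT) = (447.4663 − 485.75) × 0.969799 = -37.1275
Value = -S$37.13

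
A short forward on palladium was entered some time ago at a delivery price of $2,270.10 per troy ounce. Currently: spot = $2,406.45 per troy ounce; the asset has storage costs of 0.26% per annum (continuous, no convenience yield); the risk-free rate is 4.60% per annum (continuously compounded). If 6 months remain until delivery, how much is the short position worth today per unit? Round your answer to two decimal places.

Current fair forward for the remaining 6 months: F = S·e^((r + u)·T), (r + u) = 0.0460 + 0.0026 = 0.0486
F = 2406.45 · e^(0.0486 × 6/12) = 2406.45 × 1.02459765 = 2465.6430
Value of long forward = (F − K)·e^(−rT) = (2465.6430 − 2270.10) · e^(−0.0460·6/12)
= 195.5430 × 0.97726248 = 191.10
Short position value = −(long value) = -$191.10

-$191.10 per troy ounce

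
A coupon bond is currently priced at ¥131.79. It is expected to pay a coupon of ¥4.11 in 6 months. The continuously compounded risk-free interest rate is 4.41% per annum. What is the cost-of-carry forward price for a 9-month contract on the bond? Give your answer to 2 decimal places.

PV(coupons) I = 4.11·e^(−0.0441·6/12)
I = 4.0204
F = (S − I)·e^(rT) = (131.79 − 4.0204) · e^(0.0441·9/12)
= 127.7696 · e^0.033075 = 127.7696 × 1.033628 = ¥132.07

¥132.07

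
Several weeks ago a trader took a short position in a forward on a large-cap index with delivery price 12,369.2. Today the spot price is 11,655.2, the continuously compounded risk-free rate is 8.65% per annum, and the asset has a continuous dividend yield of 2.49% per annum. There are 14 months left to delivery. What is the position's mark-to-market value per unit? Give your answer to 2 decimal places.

Current fair forward for the remaining 14 months: F = S·e^((r − q)·T), (r − q) = 0.0865 − 0.0249 = 0.0616
F = 11655.2 · e^(0.0616 × 14/12) = 11655.2 × 1.07451207 = 12523.6531
Value of long forward = (F − K)·e^(−rT) = (12523.6531 − 12369.2) · e^(−0.0865·14/12)
= 154.4531 × 0.90400836 = 139.63
Short position value = −(long value) = -139.63

-139.63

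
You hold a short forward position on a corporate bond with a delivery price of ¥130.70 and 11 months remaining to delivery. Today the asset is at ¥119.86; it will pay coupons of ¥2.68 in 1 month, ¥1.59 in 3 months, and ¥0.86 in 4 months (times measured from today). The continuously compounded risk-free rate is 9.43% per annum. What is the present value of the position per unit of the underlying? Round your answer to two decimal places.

PV(remaining coupons) I = 2.68·e^(−0.0943·1/12) + 1.59·e^(−0.0943·3/12) + 0.86·e^(−0.0943·4/12) = 5.0454
Current forward F = (S − I)·e^(rT) = (119.86 − 5.0454)·e^(0.0943·11/12) = 114.8146 × 1.090288 = 125.1810
Value (long) = (F − K)·e^(−rT) = (125.1810 − 130.70) × 0.917189 = -5.0620
Short position value = −(long value) = ¥5.06

¥5.06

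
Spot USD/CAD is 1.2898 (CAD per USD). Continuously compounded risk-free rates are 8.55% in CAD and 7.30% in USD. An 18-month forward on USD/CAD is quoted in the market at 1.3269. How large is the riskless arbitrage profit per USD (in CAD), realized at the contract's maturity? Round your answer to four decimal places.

Fair forward: F* = S·e^(carry·T), with carry = (r_CAD − r_USD) = 0.0855 − 0.0730 = 0.0125
F* = 1.2898 · e^(0.0125 × 18/12) = 1.2898 · e^0.018750 = 1.2898 × 1.018927 = 1.3142
Market 1.3269 > fair 1.3142: forward overpriced → cash-and-carry (buy spot, short the forward).
At maturity, profit = |F_mkt − F*| = |1.3269 − 1.3142| = 0.0127 per USD (in CAD)

0.0127 per USD (in CAD)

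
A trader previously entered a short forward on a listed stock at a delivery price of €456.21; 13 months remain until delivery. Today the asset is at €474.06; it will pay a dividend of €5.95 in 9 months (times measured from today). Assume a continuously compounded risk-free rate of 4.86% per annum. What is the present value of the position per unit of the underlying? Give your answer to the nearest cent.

PV(remaining dividends) I = 5.95·e^(−0.0486·9/12) = 5.7370
Current forward F = (S − I)·e^(rT) = (474.06 − 5.7370)·e^(0.0486·13/12) = 468.3230 × 1.054061 = 493.6410
Value (long) = (F − K)·e^(−rT) = (493.6410 − 456.21) × 0.948712 = 35.5112
Short position value = −(long value) = -€35.51

-€35.51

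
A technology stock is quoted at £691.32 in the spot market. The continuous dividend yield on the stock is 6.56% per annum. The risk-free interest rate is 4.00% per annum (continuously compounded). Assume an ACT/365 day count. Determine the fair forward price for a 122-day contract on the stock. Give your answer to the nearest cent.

F = S·e^((r − q)T) = 691.32 · e^((0.0400 − 0.0656) × 122/365)
= 691.32 · e^-0.008557 = 691.32 × 0.991480
F = £685.43

£685.43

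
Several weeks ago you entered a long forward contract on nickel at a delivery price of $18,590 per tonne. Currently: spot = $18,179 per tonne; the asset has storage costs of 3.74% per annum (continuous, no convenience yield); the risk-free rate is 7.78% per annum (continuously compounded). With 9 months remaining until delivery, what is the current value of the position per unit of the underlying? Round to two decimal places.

$1159.83 per tonne

Current fair forward for the remaining 9 months: F = S·e^((r + u)·T), (r + u) = 0.0778 + 0.0374 = 0.1152
F = 18179 · e^(0.1152 × 9/12) = 18179 × 1.09024234 = 19819.5155
Value of long forward = (F − K)·e^(−rT) = (19819.5155 − 18590) · e^(−0.0778·9/12)
= 1229.5155 × 0.94331973 = 1159.83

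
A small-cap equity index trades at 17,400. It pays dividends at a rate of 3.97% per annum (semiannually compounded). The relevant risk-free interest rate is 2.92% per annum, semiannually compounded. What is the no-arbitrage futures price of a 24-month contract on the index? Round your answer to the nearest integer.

F = S · (1+r/2)^(2T) / (1+q/2)^(2T)
= 17400 × 1.059691 / 1.081796 = 17400 × 0.979566
F = 17,044

17,044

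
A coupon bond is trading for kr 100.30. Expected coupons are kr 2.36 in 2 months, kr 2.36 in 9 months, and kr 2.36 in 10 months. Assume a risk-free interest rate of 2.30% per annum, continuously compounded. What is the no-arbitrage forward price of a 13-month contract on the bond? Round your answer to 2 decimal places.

PV(coupons) I = 2.36·e^(−0.0230·2/12) + 2.36·e^(−0.0230·9/12) + 2.36·e^(−0.0230·10/12)
I = 2.3510 + 2.3196 + 2.3152 = 6.9858
F = (S − I)·e^(rT) = (100.30 − 6.9858) · e^(0.0230·13/12)
= 93.3142 · e^0.024917 = 93.3142 × 1.025230 = kr 95.67

kr 95.67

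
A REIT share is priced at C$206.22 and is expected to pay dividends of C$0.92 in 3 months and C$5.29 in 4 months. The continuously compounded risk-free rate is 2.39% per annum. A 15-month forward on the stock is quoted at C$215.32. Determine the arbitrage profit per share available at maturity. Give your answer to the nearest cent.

PV(dividends) I = 0.92·e^(−0.0239·3/12) + 5.29·e^(−0.0239·4/12) = 6.1625
Fair forward F* = (S − I)·e^(rT) = (206.22 − 6.1625)·e^0.029875 = 200.0575 × 1.030326 = 206.1244
Market C$215.32 > fair 206.1244: forward overpriced → cash-and-carry (borrow at r, buy the stock and collect the dividends, short the forward).
Profit at T = |F_mkt − F*| = |215.32 − 206.1244| = C$9.20 per share

C$9.20 per share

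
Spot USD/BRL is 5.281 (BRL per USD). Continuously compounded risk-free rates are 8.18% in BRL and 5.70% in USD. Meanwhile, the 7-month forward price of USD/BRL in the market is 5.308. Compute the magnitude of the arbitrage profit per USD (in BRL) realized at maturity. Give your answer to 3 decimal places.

0.050 per USD (in BRL)

Fair forward: F* = S·e^(carry·T), with carry = (r_BRL − r_USD) = 0.0818 − 0.0570 = 0.0248
F* = 5.281 · e^(0.0248 × 7/12) = 5.281 · e^0.014467 = 5.281 × 1.014572 = 5.3580
Market 5.308 < fair 5.3580: forward underpriced → reverse cash-and-carry (short spot, go long the forward).
At maturity, profit = |F_mkt − F*| = |5.308 − 5.3580| = 0.050 per USD (in BRL)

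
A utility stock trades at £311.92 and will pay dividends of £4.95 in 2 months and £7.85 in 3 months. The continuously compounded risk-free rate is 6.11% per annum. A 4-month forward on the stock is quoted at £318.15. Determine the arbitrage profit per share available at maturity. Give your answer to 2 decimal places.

£12.70 per share

PV(dividends) I = 4.95·e^(−0.0611·2/12) + 7.85·e^(−0.0611·3/12) = 12.6309
Fair forward F* = (S − I)·e^(rT) = (311.92 − 12.6309)·e^0.020367 = 299.2891 × 1.020576 = 305.4473
Market £318.15 > fair 305.4473: forward overpriced → cash-and-carry (borrow at r, buy the stock and collect the dividends, short the forward).
Profit at T = |F_mkt − F*| = |318.15 − 305.4473| = £12.70 per share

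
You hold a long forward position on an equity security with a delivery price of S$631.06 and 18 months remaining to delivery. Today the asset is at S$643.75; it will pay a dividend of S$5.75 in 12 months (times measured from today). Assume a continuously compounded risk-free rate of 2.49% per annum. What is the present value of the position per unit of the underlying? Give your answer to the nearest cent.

S$30.22

PV(remaining dividends) I = 5.75·e^(−0.0249·12/12) = 5.6086
Current forward F = (S − I)·e^(rT) = (643.75 − 5.6086)·e^(0.0249·18/12) = 638.1414 × 1.038056 = 662.4265
Value (long) = (F − K)·e^(−rT) = (662.4265 − 631.06) × 0.963339 = 30.2166
Value = S$30.22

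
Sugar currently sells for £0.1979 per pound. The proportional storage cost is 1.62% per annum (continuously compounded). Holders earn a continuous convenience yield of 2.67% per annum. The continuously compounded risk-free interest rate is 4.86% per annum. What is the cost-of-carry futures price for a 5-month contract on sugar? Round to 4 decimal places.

Net carry = r + u − y = 0.0486 + 0.0162 − 0.0267 = 0.0381
F = S·e^((r+u−y)T) = 0.1979 · e^(0.0381 × 5/12) = 0.1979 · e^0.015875
= 0.1979 × 1.016002 = £0.2011 per pound

£0.2011 per pound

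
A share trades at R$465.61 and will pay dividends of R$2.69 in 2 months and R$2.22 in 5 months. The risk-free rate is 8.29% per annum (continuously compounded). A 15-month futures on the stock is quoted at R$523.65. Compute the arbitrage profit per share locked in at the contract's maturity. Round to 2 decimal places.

R$12.52 per share

PV(dividends) I = 2.69·e^(−0.0829·2/12) + 2.22·e^(−0.0829·5/12) = 4.7977
Fair futures F* = (S − I)·e^(rT) = (465.61 − 4.7977)·e^0.103625 = 460.8123 × 1.109184 = 511.1256
Market R$523.65 > fair 511.1256: forward overpriced → cash-and-carry (borrow at r, buy the stock and collect the dividends, short the forward).
Profit at T = |F_mkt − F*| = |523.65 − 511.1256| = R$12.52 per share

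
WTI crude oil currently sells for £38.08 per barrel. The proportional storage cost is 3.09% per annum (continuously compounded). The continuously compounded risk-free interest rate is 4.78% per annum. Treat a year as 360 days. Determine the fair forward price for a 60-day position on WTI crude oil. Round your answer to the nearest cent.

£38.58 per barrel

Net carry = r + u − y = 0.0478 + 0.0309 − 0.0000 = 0.0787
F = S·e^((r+u−y)T) = 38.08 · e^(0.0787 × 60/360) = 38.08 · e^0.013117
= 38.08 × 1.013203 = £38.58 per barrel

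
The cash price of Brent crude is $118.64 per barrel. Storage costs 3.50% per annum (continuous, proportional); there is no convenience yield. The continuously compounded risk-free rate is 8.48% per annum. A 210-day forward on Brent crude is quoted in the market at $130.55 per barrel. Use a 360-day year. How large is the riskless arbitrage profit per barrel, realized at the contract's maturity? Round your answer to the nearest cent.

Fair forward: F* = S·e^(carry·T), with carry = (r + u) = 0.0848 + 0.0350 = 0.1198
F* = 118.64 · e^(0.1198 × 210/360) = 118.64 · e^0.069883 = 118.64 × 1.072383 = $127.2275
Market $130.55 > fair $127.2275: forward overpriced → cash-and-carry (buy spot, short the forward).
At maturity, profit = |F_mkt − F*| = |130.55 − 127.2275| = $3.32 per barrel

$3.32 per barrel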